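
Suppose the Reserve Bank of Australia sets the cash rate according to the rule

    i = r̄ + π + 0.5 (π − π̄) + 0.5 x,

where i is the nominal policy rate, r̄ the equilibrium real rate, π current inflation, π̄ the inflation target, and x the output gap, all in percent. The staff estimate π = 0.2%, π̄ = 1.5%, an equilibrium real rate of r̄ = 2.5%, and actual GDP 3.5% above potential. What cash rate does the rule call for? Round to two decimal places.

3.80%

Output 3.5% above potential → x = 3.5.
i = 2.5 + 0.2 + 0.5 × (0.2 − 1.5) + 0.5 × 3.5
   = 2.5 + 0.2 − 0.65 + 1.75 = 3.80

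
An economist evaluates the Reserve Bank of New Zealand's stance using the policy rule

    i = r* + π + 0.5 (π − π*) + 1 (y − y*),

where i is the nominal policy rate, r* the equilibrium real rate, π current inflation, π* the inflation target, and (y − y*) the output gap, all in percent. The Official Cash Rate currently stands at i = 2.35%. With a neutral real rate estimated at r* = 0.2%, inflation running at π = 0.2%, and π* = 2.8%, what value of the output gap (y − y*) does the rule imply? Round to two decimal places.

3.25%

1 (y − y*) = 2.35 − 0.2 − 0.2 − 0.5 × (0.2 − 2.8) = 3.25
(y − y*) = 3.25 / 1 = 3.25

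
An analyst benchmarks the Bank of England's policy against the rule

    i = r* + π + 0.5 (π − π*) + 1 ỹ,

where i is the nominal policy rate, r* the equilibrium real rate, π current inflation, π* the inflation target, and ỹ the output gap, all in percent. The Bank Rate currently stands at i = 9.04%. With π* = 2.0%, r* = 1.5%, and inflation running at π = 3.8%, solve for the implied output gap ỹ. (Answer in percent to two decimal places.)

1 ỹ = 9.04 − 1.5 − 3.8 − 0.5 × (3.8 − 2.0) = 2.84
ỹ = 2.84 / 1 = 2.84

2.84%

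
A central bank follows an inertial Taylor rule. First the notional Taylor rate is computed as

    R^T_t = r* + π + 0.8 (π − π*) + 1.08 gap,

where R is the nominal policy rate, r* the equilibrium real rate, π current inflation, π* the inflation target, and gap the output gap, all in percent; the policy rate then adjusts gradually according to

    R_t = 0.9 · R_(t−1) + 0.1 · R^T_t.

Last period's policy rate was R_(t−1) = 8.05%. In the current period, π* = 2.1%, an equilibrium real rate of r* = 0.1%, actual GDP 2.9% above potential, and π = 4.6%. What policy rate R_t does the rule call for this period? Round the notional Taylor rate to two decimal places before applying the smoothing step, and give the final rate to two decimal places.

Output 2.9% above potential → gap = 2.9.
R^T_t = 0.1 + 4.6 + 0.8 × (4.6 − 2.1) + 1.08 × 2.9
   = 0.1 + 4.6 + 2 + 3.132 = 9.83
R_t = 0.9 × 8.05 + 0.1 × 9.83 = 7.245 + 0.983 = 8.23

8.23%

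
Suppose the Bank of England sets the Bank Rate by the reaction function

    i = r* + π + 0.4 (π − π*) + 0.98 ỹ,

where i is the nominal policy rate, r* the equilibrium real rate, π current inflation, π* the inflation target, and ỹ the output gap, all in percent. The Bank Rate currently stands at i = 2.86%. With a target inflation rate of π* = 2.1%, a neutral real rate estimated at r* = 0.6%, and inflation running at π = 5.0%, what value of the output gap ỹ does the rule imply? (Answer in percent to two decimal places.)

0.98 ỹ = 2.86 − 0.6 − 5.0 − 0.4 × (5.0 − 2.1) = -3.9
ỹ = -3.9 / 0.98 = -3.98

-3.98%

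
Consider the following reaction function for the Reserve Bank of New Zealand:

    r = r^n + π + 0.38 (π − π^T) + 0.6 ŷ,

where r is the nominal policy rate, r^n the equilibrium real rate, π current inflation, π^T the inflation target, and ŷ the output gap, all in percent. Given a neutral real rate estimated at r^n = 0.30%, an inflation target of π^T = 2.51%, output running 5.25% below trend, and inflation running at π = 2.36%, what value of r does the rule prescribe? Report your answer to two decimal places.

-0.55%

Output 5.25% below potential → ŷ = -5.25.
r = 0.30 + 2.36 + 0.38 × (2.36 − 2.51) + 0.6 × (-5.25)
   = 0.30 + 2.36 − 0.057 − 3.15 = -0.55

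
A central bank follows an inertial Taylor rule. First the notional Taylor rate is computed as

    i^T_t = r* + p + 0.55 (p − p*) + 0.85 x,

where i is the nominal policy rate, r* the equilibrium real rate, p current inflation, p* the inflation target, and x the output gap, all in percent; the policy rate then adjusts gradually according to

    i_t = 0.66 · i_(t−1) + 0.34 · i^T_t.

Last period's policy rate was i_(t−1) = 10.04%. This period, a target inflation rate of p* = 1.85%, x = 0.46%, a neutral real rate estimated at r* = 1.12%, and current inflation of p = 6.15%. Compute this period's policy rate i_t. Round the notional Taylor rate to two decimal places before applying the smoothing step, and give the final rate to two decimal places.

10.04%

i^T_t = 1.12 + 6.15 + 0.55 × (6.15 − 1.85) + 0.85 × 0.46
   = 1.12 + 6.15 + 2.365 + 0.391 = 10.03
i_t = 0.66 × 10.04 + 0.34 × 10.03 = 6.6264 + 3.4102 = 10.04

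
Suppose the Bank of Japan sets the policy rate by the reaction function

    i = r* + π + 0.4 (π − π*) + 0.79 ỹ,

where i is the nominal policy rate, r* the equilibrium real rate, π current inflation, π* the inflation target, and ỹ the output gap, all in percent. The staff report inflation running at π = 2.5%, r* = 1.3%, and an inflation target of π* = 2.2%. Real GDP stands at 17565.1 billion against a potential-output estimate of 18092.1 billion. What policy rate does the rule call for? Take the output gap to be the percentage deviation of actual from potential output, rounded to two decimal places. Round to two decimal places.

1.62%

Output gap = 100 × (17565.1 − 18092.1) / 18092.1 = -2.91%.
i = 1.30 + 2.50 + 0.4 × (2.50 − 2.20) + 0.79 × (-2.91)
   = 1.30 + 2.5 + 0.12 − 2.2989 = 1.62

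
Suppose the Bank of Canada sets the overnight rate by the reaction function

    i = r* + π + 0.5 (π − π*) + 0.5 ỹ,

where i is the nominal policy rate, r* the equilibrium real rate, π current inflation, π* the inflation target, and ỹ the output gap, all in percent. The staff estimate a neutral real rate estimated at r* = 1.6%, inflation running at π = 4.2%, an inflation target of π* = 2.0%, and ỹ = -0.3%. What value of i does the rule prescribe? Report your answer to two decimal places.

6.75%

i = 1.6 + 4.2 + 0.5 × (4.2 − 2.0) + 0.5 × (-0.3)
   = 1.6 + 4.2 + 1.1 − 0.15 = 6.75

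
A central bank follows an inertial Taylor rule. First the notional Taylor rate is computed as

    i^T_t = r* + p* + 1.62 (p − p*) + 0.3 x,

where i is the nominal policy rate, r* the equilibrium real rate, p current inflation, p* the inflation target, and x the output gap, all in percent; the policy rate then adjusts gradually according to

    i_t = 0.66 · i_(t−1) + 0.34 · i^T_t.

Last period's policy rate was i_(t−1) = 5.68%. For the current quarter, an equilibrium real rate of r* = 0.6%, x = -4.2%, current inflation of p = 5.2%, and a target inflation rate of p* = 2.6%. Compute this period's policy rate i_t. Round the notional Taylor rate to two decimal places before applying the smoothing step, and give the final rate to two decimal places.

i^T_t = 0.6 + 2.6 + 1.62 × (5.2 − 2.6) + 0.3 × (-4.2)
   = 0.6 + 2.6 + 4.212 − 1.26 = 6.15
i_t = 0.66 × 5.68 + 0.34 × 6.15 = 3.7488 + 2.091 = 5.84

5.84%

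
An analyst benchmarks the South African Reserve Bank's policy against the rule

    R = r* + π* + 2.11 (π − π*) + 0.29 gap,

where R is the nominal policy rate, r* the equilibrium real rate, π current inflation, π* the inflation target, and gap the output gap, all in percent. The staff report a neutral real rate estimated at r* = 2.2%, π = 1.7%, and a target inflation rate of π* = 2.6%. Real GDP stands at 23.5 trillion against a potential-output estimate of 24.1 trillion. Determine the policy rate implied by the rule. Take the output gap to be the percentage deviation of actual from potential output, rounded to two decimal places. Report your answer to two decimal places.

Output gap = 100 × (23.5 − 24.1) / 24.1 = -2.49%.
R = 2.20 + 2.60 + 2.11 × (1.70 − 2.60) + 0.29 × (-2.49)
   = 2.20 + 2.6 − 1.899 − 0.7221 = 2.18

2.18%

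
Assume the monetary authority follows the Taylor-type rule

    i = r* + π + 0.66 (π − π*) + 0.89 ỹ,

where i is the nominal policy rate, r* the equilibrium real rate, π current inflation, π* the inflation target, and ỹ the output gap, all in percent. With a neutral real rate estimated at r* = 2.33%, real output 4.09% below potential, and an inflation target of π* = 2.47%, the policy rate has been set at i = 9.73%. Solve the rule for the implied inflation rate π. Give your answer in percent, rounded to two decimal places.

7.63%

Output 4.09% below potential → ỹ = -4.09.
Collecting π: i = r* + (1 + 0.66) π − 0.66 π* + 0.89 ỹ
1.66 π = 9.73 − 2.33 + 0.66 × 2.47 − 0.89 × (-4.09) = 12.6703
π = 12.6703 / 1.66 = 7.63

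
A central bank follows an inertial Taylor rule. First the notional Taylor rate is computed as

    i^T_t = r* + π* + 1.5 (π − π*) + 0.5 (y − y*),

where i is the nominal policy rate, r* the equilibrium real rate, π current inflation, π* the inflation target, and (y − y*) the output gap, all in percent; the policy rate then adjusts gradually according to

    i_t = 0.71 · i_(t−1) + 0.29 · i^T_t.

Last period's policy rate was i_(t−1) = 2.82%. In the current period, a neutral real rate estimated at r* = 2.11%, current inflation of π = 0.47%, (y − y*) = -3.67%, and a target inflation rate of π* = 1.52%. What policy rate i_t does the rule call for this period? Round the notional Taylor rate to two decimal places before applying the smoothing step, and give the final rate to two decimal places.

i^T_t = 2.11 + 1.52 + 1.5 × (0.47 − 1.52) + 0.5 × (-3.67)
   = 2.11 + 1.52 − 1.575 − 1.835 = 0.22
i_t = 0.71 × 2.82 + 0.29 × 0.22 = 2.0022 + 0.0638 = 2.07

2.07%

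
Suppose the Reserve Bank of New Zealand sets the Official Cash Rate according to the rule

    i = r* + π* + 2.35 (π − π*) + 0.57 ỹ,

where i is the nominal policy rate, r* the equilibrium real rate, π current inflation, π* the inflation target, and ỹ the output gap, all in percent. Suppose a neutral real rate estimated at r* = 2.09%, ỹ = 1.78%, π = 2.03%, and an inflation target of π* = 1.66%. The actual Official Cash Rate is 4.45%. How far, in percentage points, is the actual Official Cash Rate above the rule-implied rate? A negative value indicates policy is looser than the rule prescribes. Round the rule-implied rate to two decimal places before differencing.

i = 2.09 + 1.66 + 2.35 × (2.03 − 1.66) + 0.57 × 1.78
   = 2.09 + 1.66 + 0.8695 + 1.0146 = 5.63
Deviation = 4.45 − 5.63 = -1.18 pp.

-1.18 pp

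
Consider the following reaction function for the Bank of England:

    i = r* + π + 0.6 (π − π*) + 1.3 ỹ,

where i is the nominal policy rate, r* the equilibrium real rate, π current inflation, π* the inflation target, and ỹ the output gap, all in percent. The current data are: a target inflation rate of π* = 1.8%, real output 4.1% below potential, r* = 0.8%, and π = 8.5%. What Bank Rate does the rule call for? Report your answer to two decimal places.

Output 4.1% below potential → ỹ = -4.1.
i = 0.8 + 8.5 + 0.6 × (8.5 − 1.8) + 1.3 × (-4.1)
   = 0.8 + 8.5 + 4.02 − 5.33 = 7.99

7.99%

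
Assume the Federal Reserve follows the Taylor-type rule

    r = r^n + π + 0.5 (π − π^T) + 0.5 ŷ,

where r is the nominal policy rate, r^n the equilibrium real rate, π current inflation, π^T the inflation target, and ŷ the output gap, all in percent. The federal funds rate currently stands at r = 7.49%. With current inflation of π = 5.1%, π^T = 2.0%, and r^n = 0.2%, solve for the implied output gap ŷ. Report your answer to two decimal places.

0.5 ŷ = 7.49 − 0.2 − 5.1 − 0.5 × (5.1 − 2.0) = 0.64
ŷ = 0.64 / 0.5 = 1.28

1.28%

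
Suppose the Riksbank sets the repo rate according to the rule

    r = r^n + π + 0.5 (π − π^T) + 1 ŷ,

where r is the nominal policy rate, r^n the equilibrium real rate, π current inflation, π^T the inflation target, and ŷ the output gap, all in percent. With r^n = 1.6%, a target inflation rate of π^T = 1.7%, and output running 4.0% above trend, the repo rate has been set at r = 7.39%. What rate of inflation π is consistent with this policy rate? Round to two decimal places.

Output 4.0% above potential → ŷ = 4.0.
Collecting π: r = r^n + (1 + 0.5) π − 0.5 π^T + 1 ŷ
1.5 π = 7.39 − 1.6 + 0.5 × 1.7 − 1 × 4.0 = 2.64
π = 2.64 / 1.5 = 1.76

1.76%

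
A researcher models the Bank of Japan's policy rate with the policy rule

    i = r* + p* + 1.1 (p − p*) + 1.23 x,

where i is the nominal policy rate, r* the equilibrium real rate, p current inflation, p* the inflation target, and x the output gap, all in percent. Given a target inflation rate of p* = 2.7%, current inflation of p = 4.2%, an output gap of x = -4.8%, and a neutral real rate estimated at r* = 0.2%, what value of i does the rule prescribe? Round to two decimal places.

-1.35%

i = 0.2 + 2.7 + 1.1 × (4.2 − 2.7) + 1.23 × (-4.8)
   = 0.2 + 2.7 + 1.65 − 5.904 = -1.35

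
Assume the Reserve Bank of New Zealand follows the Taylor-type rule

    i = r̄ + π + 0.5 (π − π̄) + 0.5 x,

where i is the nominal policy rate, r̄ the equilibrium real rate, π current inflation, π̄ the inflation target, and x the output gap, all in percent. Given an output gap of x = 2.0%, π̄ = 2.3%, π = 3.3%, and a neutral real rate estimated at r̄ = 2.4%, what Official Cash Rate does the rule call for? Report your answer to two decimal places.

i = 2.4 + 3.3 + 0.5 × (3.3 − 2.3) + 0.5 × 2.0
   = 2.4 + 3.3 + 0.5 + 1 = 7.20

7.20%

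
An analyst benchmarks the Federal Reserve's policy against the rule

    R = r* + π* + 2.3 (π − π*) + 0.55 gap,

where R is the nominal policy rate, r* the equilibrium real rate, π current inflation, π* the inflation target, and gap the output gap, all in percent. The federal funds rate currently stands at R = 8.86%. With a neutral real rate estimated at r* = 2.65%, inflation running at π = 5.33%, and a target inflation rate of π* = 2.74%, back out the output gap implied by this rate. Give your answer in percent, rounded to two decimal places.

-4.52%

0.55 gap = 8.86 − 2.65 − 2.74 − 2.3 × (5.33 − 2.74) = -2.487
gap = -2.487 / 0.55 = -4.52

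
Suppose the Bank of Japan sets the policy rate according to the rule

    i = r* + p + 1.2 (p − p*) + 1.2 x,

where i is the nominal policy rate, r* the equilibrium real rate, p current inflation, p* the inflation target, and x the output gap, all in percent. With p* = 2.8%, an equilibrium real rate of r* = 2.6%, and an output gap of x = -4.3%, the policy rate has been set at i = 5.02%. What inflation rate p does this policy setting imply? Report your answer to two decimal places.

Collecting p: i = r* + (1 + 1.2) p − 1.2 p* + 1.2 x
2.2 p = 5.02 − 2.6 + 1.2 × 2.8 − 1.2 × (-4.3) = 10.94
p = 10.94 / 2.2 = 4.97

4.97%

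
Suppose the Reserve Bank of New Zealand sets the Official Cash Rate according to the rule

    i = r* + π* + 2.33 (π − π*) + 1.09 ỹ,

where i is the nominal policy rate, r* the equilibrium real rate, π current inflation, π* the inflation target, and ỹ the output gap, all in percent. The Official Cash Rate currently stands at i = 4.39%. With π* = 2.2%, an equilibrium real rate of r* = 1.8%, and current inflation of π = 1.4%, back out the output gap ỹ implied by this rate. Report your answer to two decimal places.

1.09 ỹ = 4.39 − 1.8 − 2.2 − 2.33 × (1.4 − 2.2) = 2.254
ỹ = 2.254 / 1.09 = 2.07

2.07%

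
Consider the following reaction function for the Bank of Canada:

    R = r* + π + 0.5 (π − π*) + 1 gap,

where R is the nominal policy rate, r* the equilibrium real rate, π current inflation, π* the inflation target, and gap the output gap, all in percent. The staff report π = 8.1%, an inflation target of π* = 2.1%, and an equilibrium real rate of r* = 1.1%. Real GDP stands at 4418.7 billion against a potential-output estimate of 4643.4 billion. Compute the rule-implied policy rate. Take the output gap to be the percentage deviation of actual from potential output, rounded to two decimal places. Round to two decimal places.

7.36%

Output gap = 100 × (4418.7 − 4643.4) / 4643.4 = -4.84%.
R = 1.10 + 8.10 + 0.5 × (8.10 − 2.10) + 1 × (-4.84)
   = 1.10 + 8.1 + 3 − 4.84 = 7.36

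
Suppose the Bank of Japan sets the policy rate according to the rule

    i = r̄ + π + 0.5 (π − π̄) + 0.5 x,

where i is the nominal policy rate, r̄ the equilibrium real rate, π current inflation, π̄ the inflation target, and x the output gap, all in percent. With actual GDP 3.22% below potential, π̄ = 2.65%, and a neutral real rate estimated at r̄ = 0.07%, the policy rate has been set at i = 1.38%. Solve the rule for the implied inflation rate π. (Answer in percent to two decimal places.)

Output 3.22% below potential → x = -3.22.
Collecting π: i = r̄ + (1 + 0.5) π − 0.5 π̄ + 0.5 x
1.5 π = 1.38 − 0.07 + 0.5 × 2.65 − 0.5 × (-3.22) = 4.245
π = 4.245 / 1.5 = 2.83

2.83%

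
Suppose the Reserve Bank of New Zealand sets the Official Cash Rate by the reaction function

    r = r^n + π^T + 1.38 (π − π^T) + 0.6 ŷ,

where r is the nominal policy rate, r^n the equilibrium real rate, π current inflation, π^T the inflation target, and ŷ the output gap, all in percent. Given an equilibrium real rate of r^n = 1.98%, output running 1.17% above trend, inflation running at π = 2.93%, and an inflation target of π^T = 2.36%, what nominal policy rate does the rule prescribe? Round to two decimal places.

Output 1.17% above potential → ŷ = 1.17.
r = 1.98 + 2.36 + 1.38 × (2.93 − 2.36) + 0.6 × 1.17
   = 1.98 + 2.36 + 0.7866 + 0.702 = 5.83

5.83%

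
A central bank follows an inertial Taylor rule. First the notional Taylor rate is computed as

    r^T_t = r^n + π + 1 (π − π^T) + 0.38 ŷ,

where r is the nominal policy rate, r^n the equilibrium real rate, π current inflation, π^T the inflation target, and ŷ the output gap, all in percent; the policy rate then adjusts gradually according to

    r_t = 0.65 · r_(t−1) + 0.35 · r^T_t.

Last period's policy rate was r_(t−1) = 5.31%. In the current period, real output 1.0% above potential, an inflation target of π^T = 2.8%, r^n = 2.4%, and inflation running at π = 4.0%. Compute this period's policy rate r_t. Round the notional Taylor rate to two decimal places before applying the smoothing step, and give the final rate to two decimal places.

6.24%

Output 1.0% above potential → ŷ = 1.0.
r^T_t = 2.4 + 4.0 + 1 × (4.0 − 2.8) + 0.38 × 1.0
   = 2.4 + 4 + 1.2 + 0.38 = 7.98
r_t = 0.65 × 5.31 + 0.35 × 7.98 = 3.4515 + 2.793 = 6.24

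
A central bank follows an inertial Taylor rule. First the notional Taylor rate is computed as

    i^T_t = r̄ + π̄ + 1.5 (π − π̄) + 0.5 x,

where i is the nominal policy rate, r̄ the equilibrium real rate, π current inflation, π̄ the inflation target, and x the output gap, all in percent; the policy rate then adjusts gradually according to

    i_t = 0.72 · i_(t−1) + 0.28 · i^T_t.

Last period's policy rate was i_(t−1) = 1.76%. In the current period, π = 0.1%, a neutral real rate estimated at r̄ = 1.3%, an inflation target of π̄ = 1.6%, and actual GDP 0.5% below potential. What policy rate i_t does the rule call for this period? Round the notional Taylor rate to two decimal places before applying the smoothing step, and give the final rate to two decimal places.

1.38%

Output 0.5% below potential → x = -0.5.
i^T_t = 1.3 + 1.6 + 1.5 × (0.1 − 1.6) + 0.5 × (-0.5)
   = 1.3 + 1.6 − 2.25 − 0.25 = 0.40
i_t = 0.72 × 1.76 + 0.28 × 0.40 = 1.2672 + 0.112 = 1.38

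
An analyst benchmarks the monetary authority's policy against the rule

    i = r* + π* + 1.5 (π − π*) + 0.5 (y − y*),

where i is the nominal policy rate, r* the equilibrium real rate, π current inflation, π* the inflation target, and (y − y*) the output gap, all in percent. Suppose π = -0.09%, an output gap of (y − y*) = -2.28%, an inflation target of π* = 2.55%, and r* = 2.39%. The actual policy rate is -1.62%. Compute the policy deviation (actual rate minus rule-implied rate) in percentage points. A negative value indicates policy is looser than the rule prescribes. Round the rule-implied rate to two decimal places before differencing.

i = 2.39 + 2.55 + 1.5 × (-0.09 − 2.55) + 0.5 × (-2.28)
   = 2.39 + 2.55 − 3.96 − 1.14 = -0.16
Deviation = -1.62 − (-0.16) = -1.46 pp.

-1.46 pp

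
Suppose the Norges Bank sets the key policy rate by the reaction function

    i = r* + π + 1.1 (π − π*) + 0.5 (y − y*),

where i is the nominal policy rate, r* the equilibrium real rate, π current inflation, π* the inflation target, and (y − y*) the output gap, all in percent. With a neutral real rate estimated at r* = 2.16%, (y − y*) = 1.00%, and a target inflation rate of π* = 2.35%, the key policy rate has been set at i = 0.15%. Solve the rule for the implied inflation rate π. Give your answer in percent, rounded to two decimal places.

Collecting π: i = r* + (1 + 1.1) π − 1.1 π* + 0.5 (y − y*)
2.1 π = 0.15 − 2.16 + 1.1 × 2.35 − 0.5 × 1.00 = 0.075
π = 0.075 / 2.1 = 0.04

0.04%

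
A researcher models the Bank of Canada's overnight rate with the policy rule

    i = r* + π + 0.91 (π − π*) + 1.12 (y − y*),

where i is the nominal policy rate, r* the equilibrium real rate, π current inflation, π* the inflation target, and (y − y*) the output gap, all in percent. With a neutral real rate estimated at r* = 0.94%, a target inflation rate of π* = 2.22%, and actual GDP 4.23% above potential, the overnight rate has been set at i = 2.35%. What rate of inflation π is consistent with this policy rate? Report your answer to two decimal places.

-0.68%

Output 4.23% above potential → (y − y*) = 4.23.
Collecting π: i = r* + (1 + 0.91) π − 0.91 π* + 1.12 (y − y*)
1.91 π = 2.35 − 0.94 + 0.91 × 2.22 − 1.12 × 4.23 = -1.3074
π = -1.3074 / 1.91 = -0.68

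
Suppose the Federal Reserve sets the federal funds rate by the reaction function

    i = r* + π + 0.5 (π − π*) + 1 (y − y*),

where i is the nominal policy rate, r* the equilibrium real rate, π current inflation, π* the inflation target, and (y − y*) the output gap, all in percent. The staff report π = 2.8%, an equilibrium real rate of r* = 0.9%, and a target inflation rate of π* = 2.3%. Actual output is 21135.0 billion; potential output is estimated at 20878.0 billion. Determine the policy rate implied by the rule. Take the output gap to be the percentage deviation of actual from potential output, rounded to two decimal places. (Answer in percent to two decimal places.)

Output gap = 100 × (21135.0 − 20878.0) / 20878.0 = 1.23%.
i = 0.90 + 2.80 + 0.5 × (2.80 − 2.30) + 1 × 1.23
   = 0.90 + 2.8 + 0.25 + 1.23 = 5.18

5.18%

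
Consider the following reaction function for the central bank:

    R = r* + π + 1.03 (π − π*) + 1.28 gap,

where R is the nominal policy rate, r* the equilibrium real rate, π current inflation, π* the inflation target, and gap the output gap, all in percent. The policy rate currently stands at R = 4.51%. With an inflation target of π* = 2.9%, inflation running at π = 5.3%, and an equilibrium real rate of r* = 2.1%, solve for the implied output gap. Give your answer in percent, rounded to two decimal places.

-4.19%

1.28 gap = 4.51 − 2.1 − 5.3 − 1.03 × (5.3 − 2.9) = -5.362
gap = -5.362 / 1.28 = -4.19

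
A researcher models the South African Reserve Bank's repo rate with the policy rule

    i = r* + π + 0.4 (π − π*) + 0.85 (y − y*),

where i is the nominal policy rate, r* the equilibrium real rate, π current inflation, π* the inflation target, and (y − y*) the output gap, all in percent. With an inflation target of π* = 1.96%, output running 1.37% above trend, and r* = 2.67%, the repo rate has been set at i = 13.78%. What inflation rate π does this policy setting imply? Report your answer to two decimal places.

Output 1.37% above potential → (y − y*) = 1.37.
Collecting π: i = r* + (1 + 0.4) π − 0.4 π* + 0.85 (y − y*)
1.4 π = 13.78 − 2.67 + 0.4 × 1.96 − 0.85 × 1.37 = 10.7295
π = 10.7295 / 1.4 = 7.66

7.66%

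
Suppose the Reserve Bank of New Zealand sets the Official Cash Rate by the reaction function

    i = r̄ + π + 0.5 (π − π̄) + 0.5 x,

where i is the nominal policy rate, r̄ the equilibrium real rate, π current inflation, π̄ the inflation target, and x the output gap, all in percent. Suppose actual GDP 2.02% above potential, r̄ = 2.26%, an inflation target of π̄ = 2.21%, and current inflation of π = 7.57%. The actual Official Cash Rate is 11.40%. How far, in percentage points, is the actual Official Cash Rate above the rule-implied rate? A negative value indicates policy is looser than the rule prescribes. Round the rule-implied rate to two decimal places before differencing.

-2.12 pp

Output 2.02% above potential → x = 2.02.
i = 2.26 + 7.57 + 0.5 × (7.57 − 2.21) + 0.5 × 2.02
   = 2.26 + 7.57 + 2.68 + 1.01 = 13.52
Deviation = 11.40 − 13.52 = -2.12 pp.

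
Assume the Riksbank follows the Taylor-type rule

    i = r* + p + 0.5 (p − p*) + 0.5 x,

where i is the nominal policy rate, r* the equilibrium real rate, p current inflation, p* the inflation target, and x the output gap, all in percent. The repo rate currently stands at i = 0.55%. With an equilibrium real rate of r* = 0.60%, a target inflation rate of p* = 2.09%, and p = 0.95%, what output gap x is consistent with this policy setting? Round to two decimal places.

-0.86%

0.5 x = 0.55 − 0.60 − 0.95 − 0.5 × (0.95 − 2.09) = -0.43
x = -0.43 / 0.5 = -0.86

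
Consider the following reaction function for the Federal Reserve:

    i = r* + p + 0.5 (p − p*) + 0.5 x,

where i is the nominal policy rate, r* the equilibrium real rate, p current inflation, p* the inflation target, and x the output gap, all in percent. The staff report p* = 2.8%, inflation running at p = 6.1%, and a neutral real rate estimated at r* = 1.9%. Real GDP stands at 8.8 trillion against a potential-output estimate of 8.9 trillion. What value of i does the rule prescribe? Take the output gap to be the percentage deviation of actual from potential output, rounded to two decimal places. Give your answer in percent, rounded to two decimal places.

Output gap = 100 × (8.8 − 8.9) / 8.9 = -1.12%.
i = 1.90 + 6.10 + 0.5 × (6.10 − 2.80) + 0.5 × (-1.12)
   = 1.90 + 6.1 + 1.65 − 0.56 = 9.09

9.09%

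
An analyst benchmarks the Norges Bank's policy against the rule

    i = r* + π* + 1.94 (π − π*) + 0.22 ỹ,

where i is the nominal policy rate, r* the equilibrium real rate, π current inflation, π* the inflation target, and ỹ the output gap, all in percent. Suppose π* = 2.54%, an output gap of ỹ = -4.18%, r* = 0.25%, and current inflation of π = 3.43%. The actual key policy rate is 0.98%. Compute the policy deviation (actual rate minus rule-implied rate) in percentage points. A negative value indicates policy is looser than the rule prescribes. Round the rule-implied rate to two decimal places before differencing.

i = 0.25 + 2.54 + 1.94 × (3.43 − 2.54) + 0.22 × (-4.18)
   = 0.25 + 2.54 + 1.7266 − 0.9196 = 3.60
Deviation = 0.98 − 3.60 = -2.62 pp.

-2.62 pp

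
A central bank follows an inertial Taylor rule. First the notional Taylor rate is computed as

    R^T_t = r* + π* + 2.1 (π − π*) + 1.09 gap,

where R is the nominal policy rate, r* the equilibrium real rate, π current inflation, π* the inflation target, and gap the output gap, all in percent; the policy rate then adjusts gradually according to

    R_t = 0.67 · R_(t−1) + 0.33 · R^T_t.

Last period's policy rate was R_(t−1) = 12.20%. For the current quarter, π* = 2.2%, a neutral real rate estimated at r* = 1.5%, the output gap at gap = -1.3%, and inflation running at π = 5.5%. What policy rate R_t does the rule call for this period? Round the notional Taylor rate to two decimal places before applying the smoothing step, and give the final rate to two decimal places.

R^T_t = 1.5 + 2.2 + 2.1 × (5.5 − 2.2) + 1.09 × (-1.3)
   = 1.5 + 2.2 + 6.93 − 1.417 = 9.21
R_t = 0.67 × 12.20 + 0.33 × 9.21 = 8.174 + 3.0393 = 11.21

11.21%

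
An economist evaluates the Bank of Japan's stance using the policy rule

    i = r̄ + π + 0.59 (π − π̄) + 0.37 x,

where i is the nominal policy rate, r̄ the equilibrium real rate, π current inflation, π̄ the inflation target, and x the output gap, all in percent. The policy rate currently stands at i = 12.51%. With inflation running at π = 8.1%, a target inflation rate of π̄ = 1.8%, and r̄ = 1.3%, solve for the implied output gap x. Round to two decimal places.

0.37 x = 12.51 − 1.3 − 8.1 − 0.59 × (8.1 − 1.8) = -0.607
x = -0.607 / 0.37 = -1.64

-1.64%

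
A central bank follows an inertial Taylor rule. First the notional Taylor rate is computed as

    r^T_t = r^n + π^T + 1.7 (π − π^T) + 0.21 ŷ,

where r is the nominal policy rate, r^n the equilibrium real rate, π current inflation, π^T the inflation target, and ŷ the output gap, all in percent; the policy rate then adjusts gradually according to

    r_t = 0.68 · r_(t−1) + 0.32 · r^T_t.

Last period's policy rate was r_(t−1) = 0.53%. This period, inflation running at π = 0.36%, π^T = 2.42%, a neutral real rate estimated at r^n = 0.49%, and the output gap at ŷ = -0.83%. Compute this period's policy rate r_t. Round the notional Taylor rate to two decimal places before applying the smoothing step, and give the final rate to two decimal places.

r^T_t = 0.49 + 2.42 + 1.7 × (0.36 − 2.42) + 0.21 × (-0.83)
   = 0.49 + 2.42 − 3.502 − 0.1743 = -0.77
r_t = 0.68 × 0.53 + 0.32 × (-0.77) = 0.3604 − 0.2464 = 0.11

0.11%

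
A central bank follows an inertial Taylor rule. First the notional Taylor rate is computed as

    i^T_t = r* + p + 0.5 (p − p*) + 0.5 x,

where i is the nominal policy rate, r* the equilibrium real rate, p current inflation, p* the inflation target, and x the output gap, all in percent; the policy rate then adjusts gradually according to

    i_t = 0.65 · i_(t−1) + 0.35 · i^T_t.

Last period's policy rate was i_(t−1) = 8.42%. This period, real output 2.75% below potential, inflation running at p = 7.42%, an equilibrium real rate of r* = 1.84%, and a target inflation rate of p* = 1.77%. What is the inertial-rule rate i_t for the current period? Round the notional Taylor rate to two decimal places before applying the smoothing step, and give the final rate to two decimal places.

Output 2.75% below potential → x = -2.75.
i^T_t = 1.84 + 7.42 + 0.5 × (7.42 − 1.77) + 0.5 × (-2.75)
   = 1.84 + 7.42 + 2.825 − 1.375 = 10.71
i_t = 0.65 × 8.42 + 0.35 × 10.71 = 5.473 + 3.7485 = 9.22

9.22%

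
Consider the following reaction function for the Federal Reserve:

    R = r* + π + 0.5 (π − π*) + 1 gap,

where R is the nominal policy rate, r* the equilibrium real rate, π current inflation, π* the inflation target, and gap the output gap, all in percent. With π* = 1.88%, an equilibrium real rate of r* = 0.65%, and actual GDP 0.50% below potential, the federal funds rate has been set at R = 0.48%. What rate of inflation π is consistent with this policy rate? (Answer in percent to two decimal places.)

Output 0.50% below potential → gap = -0.50.
Collecting π: R = r* + (1 + 0.5) π − 0.5 π* + 1 gap
1.5 π = 0.48 − 0.65 + 0.5 × 1.88 − 1 × (-0.50) = 1.27
π = 1.27 / 1.5 = 0.85

0.85%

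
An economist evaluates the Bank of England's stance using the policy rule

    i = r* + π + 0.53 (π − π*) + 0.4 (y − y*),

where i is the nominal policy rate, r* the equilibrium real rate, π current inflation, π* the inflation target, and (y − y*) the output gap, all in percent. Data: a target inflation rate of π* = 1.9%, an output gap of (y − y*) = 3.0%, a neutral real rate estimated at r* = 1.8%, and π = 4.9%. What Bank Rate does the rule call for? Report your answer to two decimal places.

i = 1.8 + 4.9 + 0.53 × (4.9 − 1.9) + 0.4 × 3.0
   = 1.8 + 4.9 + 1.59 + 1.2 = 9.49

9.49%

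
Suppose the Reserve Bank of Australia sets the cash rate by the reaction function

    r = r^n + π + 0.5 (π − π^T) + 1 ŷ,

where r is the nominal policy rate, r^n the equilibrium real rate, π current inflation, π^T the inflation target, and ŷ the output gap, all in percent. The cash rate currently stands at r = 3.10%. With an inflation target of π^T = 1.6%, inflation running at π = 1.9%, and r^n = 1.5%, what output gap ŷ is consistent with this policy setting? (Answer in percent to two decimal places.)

1 ŷ = 3.10 − 1.5 − 1.9 − 0.5 × (1.9 − 1.6) = -0.45
ŷ = -0.45 / 1 = -0.45

-0.45%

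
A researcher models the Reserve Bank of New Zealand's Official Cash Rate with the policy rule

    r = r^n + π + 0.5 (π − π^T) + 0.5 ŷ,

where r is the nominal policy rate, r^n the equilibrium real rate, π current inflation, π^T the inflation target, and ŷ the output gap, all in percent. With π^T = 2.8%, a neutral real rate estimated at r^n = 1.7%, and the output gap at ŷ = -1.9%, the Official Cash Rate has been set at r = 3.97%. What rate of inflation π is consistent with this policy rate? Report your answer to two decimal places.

3.08%

Collecting π: r = r^n + (1 + 0.5) π − 0.5 π^T + 0.5 ŷ
1.5 π = 3.97 − 1.7 + 0.5 × 2.8 − 0.5 × (-1.9) = 4.62
π = 4.62 / 1.5 = 3.08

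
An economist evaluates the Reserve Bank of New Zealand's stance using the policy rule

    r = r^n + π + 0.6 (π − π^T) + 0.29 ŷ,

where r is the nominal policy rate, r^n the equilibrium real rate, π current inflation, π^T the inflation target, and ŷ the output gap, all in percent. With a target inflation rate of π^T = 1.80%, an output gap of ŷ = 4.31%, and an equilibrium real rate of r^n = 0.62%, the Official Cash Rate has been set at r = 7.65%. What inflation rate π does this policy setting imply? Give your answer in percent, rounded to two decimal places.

4.29%

Collecting π: r = r^n + (1 + 0.6) π − 0.6 π^T + 0.29 ŷ
1.6 π = 7.65 − 0.62 + 0.6 × 1.80 − 0.29 × 4.31 = 6.8601
π = 6.8601 / 1.6 = 4.29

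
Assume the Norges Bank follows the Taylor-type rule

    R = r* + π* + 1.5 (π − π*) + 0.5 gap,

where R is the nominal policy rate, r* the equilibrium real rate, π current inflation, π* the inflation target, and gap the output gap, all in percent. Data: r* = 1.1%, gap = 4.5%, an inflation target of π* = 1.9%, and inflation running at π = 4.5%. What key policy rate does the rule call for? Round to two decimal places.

9.15%

R = 1.1 + 1.9 + 1.5 × (4.5 − 1.9) + 0.5 × 4.5
   = 1.1 + 1.9 + 3.9 + 2.25 = 9.15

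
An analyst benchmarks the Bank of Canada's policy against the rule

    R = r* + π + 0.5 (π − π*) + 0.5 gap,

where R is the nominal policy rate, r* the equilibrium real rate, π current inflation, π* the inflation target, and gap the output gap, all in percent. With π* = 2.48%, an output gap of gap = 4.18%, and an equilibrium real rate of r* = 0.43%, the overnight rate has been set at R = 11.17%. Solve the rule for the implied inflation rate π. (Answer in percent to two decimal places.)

Collecting π: R = r* + (1 + 0.5) π − 0.5 π* + 0.5 gap
1.5 π = 11.17 − 0.43 + 0.5 × 2.48 − 0.5 × 4.18 = 9.89
π = 9.89 / 1.5 = 6.59

6.59%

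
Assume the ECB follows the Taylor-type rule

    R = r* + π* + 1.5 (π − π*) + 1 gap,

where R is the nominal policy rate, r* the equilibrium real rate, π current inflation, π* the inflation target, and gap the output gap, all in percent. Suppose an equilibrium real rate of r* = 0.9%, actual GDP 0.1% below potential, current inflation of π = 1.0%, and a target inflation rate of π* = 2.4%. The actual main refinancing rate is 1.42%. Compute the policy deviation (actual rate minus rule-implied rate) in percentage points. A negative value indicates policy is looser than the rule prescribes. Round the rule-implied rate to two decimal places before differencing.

0.32 pp

Output 0.1% below potential → gap = -0.1.
R = 0.9 + 2.4 + 1.5 × (1.0 − 2.4) + 1 × (-0.1)
   = 0.9 + 2.4 − 2.1 − 0.1 = 1.10
Deviation = 1.42 − 1.10 = 0.32 pp.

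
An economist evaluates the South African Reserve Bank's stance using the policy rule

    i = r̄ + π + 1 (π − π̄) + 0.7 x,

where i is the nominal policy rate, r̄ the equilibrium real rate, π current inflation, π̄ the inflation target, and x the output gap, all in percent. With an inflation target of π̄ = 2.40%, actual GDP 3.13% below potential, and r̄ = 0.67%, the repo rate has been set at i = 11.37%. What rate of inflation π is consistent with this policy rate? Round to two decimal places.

7.65%

Output 3.13% below potential → x = -3.13.
Collecting π: i = r̄ + (1 + 1) π − 1 π̄ + 0.7 x
2 π = 11.37 − 0.67 + 1 × 2.40 − 0.7 × (-3.13) = 15.291
π = 15.291 / 2 = 7.65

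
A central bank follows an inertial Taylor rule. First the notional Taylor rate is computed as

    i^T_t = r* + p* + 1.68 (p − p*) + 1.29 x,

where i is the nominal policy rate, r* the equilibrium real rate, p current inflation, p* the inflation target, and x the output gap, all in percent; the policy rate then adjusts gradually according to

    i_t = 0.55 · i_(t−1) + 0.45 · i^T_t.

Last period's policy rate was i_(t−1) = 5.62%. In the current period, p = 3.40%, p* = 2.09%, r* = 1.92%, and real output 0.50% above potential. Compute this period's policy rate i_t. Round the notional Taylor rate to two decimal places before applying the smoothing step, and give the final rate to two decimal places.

Output 0.50% above potential → x = 0.50.
i^T_t = 1.92 + 2.09 + 1.68 × (3.40 − 2.09) + 1.29 × 0.50
   = 1.92 + 2.09 + 2.2008 + 0.645 = 6.86
i_t = 0.55 × 5.62 + 0.45 × 6.86 = 3.091 + 3.087 = 6.18

6.18%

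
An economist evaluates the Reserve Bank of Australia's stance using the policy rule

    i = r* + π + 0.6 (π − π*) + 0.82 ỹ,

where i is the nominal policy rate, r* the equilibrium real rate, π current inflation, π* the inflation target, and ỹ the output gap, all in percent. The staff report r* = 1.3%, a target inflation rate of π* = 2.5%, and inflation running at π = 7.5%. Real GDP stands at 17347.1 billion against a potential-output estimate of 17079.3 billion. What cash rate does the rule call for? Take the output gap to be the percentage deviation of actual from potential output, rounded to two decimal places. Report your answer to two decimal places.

13.09%

Output gap = 100 × (17347.1 − 17079.3) / 17079.3 = 1.57%.
i = 1.30 + 7.50 + 0.6 × (7.50 − 2.50) + 0.82 × 1.57
   = 1.30 + 7.5 + 3 + 1.2874 = 13.09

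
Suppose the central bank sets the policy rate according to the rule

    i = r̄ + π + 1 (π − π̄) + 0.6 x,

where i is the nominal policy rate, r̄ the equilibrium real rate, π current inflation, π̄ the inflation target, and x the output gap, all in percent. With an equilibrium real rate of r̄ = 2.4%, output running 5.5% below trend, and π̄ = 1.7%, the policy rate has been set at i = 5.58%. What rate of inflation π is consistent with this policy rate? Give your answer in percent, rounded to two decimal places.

4.09%

Output 5.5% below potential → x = -5.5.
Collecting π: i = r̄ + (1 + 1) π − 1 π̄ + 0.6 x
2 π = 5.58 − 2.4 + 1 × 1.7 − 0.6 × (-5.5) = 8.18
π = 8.18 / 2 = 4.09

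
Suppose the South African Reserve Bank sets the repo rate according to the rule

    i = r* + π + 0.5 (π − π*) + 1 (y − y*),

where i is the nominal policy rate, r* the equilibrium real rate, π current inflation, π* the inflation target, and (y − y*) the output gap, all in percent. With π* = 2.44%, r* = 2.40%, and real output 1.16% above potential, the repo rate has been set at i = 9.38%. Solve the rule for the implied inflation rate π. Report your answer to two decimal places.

4.69%

Output 1.16% above potential → (y − y*) = 1.16.
Collecting π: i = r* + (1 + 0.5) π − 0.5 π* + 1 (y − y*)
1.5 π = 9.38 − 2.40 + 0.5 × 2.44 − 1 × 1.16 = 7.04
π = 7.04 / 1.5 = 4.69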